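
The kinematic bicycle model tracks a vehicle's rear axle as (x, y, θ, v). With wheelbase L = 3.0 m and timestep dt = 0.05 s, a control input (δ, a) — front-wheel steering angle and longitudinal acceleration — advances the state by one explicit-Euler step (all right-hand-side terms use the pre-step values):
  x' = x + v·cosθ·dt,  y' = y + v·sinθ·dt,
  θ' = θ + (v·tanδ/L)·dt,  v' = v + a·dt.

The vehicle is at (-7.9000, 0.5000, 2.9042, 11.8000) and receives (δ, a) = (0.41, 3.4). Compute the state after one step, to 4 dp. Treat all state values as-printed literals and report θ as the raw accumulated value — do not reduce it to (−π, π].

x' = -7.9000 + 11.8000·cos(2.9042)·0.05 = -8.4735
y' = 0.5000 + 11.8000·sin(2.9042)·0.05 = 0.6387
θ' = 2.9042 + (11.8000/3.0)·tan(0.41)·0.05 = 2.9897
v' = 11.8000 + 3.4000·0.05 = 11.9700

(-8.4735, 0.6387, 2.9897, 11.9700)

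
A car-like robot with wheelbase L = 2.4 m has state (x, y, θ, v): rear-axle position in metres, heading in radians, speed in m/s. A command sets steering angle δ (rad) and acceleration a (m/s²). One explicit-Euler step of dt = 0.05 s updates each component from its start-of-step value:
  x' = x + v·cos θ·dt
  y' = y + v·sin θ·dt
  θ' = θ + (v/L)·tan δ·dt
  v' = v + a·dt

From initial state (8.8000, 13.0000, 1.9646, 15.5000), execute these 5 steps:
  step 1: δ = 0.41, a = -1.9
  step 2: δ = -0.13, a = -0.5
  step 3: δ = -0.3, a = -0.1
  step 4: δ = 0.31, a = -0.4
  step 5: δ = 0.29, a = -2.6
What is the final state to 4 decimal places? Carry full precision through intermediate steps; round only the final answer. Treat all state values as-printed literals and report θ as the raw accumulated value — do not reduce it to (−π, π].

(7.0875, 16.4418, 2.1619, 15.2250)

after step 1 (δ=0.41, a=-1.9): (8.502630, 13.715679, 2.104950, 15.405000)
after step 2 (δ=-0.13, a=-0.5): (8.110486, 14.378633, 2.062991, 15.380000)
after step 3 (δ=-0.3, a=-0.1): (7.747086, 15.056351, 1.963875, 15.375000)
after step 4 (δ=0.31, a=-0.4): (7.452629, 15.766472, 2.066480, 15.355000)
after step 5 (δ=0.29, a=-2.6): (7.087462, 16.441818, 2.161941, 15.225000)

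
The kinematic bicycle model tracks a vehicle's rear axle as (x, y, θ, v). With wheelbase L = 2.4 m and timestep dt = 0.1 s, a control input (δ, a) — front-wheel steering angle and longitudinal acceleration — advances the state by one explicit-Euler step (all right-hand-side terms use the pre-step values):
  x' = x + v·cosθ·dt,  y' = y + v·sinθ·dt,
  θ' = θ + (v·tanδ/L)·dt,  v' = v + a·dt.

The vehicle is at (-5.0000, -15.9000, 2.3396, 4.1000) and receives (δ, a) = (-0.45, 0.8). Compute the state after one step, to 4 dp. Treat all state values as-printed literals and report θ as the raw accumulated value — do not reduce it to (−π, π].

(-5.2851, -15.6053, 2.2571, 4.1800)

x' = -5.0000 + 4.1000·cos(2.3396)·0.1 = -5.2851
y' = -15.9000 + 4.1000·sin(2.3396)·0.1 = -15.6053
θ' = 2.3396 + (4.1000/2.4)·tan(-0.45)·0.1 = 2.2571
v' = 4.1000 + 0.8000·0.1 = 4.1800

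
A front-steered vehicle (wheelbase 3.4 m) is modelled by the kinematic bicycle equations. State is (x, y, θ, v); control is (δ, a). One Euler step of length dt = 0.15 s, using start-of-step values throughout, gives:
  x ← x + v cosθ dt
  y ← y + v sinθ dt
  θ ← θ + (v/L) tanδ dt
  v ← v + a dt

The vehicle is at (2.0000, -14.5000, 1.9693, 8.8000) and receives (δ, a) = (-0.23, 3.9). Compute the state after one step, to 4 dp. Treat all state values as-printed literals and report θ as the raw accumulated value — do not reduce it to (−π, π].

x' = 2.0000 + 8.8000·cos(1.9693)·0.15 = 1.4878
y' = -14.5000 + 8.8000·sin(1.9693)·0.15 = -13.2834
θ' = 1.9693 + (8.8000/3.4)·tan(-0.23)·0.15 = 1.8784
v' = 8.8000 + 3.9000·0.15 = 9.3850

(1.4878, -13.2834, 1.8784, 9.3850)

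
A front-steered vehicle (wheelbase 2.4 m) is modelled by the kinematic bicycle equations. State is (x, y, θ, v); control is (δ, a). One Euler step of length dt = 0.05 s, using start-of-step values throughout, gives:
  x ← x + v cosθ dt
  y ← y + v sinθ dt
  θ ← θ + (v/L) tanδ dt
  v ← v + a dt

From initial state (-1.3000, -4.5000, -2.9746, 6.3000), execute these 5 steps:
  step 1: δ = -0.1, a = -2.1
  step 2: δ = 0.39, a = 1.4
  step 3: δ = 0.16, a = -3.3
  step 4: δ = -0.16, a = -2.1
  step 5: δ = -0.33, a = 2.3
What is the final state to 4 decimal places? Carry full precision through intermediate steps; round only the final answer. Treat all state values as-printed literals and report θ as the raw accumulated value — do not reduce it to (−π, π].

after step 1 (δ=-0.1, a=-2.1): (-1.610618, -4.552359, -2.987769, 6.195000)
after step 2 (δ=0.39, a=1.4): (-1.916711, -4.599818, -2.934717, 6.265000)
after step 3 (δ=0.16, a=-3.3): (-2.223281, -4.664160, -2.913654, 6.100000)
after step 4 (δ=-0.16, a=-2.1): (-2.520392, -4.733081, -2.934162, 5.995000)
after step 5 (δ=-0.33, a=2.3): (-2.813717, -4.794813, -2.976942, 6.110000)

(-2.8137, -4.7948, -2.9769, 6.1100)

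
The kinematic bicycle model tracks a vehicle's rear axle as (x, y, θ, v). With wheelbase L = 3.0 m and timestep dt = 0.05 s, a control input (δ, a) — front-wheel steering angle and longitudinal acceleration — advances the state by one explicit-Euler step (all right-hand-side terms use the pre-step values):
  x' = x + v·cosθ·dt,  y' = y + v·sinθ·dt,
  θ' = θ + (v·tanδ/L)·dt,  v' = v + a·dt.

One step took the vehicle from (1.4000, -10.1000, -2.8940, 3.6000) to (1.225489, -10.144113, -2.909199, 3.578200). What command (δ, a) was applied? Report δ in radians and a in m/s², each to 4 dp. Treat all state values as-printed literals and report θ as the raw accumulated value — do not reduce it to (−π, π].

a = (v'−v)/dt = (-0.021800)/0.05 = -0.4360
Δθ = θ'−θ = -0.015199;  (v·dt/L) = 3.6000·0.05/3.0 = 0.060000
tan δ = Δθ·L/(v·dt) = -0.253317  →  δ = -0.2481

δ = -0.2481, a = -0.4360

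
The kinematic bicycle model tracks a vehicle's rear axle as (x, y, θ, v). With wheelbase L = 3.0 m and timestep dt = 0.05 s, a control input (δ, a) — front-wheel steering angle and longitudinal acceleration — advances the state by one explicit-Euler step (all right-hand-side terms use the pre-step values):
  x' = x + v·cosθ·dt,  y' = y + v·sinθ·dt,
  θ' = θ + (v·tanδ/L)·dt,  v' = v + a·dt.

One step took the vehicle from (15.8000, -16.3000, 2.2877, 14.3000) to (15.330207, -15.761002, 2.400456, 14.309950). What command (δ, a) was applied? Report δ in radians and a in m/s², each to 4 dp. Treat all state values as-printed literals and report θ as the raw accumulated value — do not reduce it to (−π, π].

a = (v'−v)/dt = (0.009950)/0.05 = 0.1990
Δθ = θ'−θ = 0.112756;  (v·dt/L) = 14.3000·0.05/3.0 = 0.238333
tan δ = Δθ·L/(v·dt) = 0.473102  →  δ = 0.4419

δ = 0.4419, a = 0.1990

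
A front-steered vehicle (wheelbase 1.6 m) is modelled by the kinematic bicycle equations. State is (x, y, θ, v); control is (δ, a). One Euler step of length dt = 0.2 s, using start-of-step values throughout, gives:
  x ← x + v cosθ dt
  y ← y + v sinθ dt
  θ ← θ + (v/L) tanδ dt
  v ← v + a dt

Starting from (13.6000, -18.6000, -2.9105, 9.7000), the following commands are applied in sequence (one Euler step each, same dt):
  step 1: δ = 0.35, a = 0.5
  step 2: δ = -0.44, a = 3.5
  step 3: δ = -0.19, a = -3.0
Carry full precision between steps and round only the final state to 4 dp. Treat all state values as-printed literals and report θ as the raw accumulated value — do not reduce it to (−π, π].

(8.0897, -20.4705, -3.2970, 9.9000)

after step 1 (δ=0.35, a=0.5): (11.711572, -19.044340, -2.467903, 9.800000)
after step 2 (δ=-0.44, a=3.5): (10.179782, -20.267133, -3.044609, 10.500000)
after step 3 (δ=-0.19, a=-3.0): (8.089651, -20.470479, -3.297029, 9.900000)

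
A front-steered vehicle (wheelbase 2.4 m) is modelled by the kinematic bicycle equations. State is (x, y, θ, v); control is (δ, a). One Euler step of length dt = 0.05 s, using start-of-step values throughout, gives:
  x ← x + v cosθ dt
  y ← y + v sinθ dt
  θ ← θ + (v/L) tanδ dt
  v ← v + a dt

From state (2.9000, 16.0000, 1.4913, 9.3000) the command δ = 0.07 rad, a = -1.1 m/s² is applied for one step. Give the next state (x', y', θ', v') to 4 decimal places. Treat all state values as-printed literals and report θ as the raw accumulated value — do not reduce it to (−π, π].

(2.9369, 16.4635, 1.5049, 9.2450)

x' = 2.9000 + 9.3000·cos(1.4913)·0.05 = 2.9369
y' = 16.0000 + 9.3000·sin(1.4913)·0.05 = 16.4635
θ' = 1.4913 + (9.3000/2.4)·tan(0.07)·0.05 = 1.5049
v' = 9.3000 − 1.1000·0.05 = 9.2450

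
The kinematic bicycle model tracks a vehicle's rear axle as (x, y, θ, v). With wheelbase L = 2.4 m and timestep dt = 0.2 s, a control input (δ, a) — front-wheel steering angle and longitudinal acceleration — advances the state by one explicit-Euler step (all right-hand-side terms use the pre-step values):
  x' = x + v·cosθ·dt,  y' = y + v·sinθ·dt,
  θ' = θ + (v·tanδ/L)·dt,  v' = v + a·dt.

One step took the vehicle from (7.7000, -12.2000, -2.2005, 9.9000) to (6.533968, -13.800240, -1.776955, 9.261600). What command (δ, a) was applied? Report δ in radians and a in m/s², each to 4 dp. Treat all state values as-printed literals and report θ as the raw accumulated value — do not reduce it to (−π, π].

a = (v'−v)/dt = (-0.638400)/0.2 = -3.1920
Δθ = θ'−θ = 0.423545;  (v·dt/L) = 9.9000·0.2/2.4 = 0.825000
tan δ = Δθ·L/(v·dt) = 0.513388  →  δ = 0.4743

δ = 0.4743, a = -3.1920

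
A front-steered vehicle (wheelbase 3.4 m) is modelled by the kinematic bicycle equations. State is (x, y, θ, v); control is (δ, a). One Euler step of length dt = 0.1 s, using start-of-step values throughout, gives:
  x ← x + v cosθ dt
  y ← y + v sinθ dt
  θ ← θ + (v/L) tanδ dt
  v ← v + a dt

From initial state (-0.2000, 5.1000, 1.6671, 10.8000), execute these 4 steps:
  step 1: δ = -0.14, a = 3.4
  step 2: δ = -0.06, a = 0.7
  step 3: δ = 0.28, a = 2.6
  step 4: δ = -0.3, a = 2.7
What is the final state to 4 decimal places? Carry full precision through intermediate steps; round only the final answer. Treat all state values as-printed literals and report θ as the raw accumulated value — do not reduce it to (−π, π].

(-0.5418, 9.5458, 1.5931, 11.7400)

after step 1 (δ=-0.14, a=3.4): (-0.303847, 6.174996, 1.622337, 11.140000)
after step 2 (δ=-0.06, a=0.7): (-0.361238, 7.287516, 1.602654, 11.210000)
after step 3 (δ=0.28, a=2.6): (-0.396944, 8.407948, 1.697462, 11.470000)
after step 4 (δ=-0.3, a=2.7): (-0.541842, 9.545758, 1.593107, 11.740000)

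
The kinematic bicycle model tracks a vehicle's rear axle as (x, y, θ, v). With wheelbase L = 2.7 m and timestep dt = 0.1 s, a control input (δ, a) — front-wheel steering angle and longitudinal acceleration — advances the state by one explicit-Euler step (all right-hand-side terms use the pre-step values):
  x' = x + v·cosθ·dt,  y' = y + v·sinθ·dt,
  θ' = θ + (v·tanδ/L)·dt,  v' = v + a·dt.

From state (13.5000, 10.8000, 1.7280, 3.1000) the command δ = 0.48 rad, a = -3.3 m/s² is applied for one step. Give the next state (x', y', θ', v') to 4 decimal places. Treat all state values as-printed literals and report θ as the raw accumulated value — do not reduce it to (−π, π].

x' = 13.5000 + 3.1000·cos(1.7280)·0.1 = 13.4515
y' = 10.8000 + 3.1000·sin(1.7280)·0.1 = 11.1062
θ' = 1.7280 + (3.1000/2.7)·tan(0.48)·0.1 = 1.7878
v' = 3.1000 − 3.3000·0.1 = 2.7700

(13.4515, 11.1062, 1.7878, 2.7700)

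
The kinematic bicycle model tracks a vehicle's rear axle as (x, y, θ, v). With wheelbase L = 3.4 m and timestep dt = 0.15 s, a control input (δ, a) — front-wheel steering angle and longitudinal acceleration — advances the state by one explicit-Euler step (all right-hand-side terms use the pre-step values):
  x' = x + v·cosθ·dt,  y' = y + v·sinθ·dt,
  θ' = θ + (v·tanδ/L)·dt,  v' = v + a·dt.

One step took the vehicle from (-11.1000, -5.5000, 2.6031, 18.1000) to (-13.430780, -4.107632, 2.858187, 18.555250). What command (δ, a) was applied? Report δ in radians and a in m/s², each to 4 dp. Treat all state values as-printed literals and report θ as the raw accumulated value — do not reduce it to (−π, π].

δ = 0.3092, a = 3.0350

a = (v'−v)/dt = (0.455250)/0.15 = 3.0350
Δθ = θ'−θ = 0.255087;  (v·dt/L) = 18.1000·0.15/3.4 = 0.798529
tan δ = Δθ·L/(v·dt) = 0.319446  →  δ = 0.3092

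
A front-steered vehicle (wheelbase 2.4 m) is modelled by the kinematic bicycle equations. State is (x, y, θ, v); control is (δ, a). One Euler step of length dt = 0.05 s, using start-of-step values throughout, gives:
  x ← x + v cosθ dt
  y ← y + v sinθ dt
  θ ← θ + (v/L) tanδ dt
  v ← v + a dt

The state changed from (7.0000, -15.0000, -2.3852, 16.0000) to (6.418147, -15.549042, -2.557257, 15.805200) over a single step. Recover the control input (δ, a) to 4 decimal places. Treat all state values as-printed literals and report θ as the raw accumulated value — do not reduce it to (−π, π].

a = (v'−v)/dt = (-0.194800)/0.05 = -3.8960
Δθ = θ'−θ = -0.172057;  (v·dt/L) = 16.0000·0.05/2.4 = 0.333333
tan δ = Δθ·L/(v·dt) = -0.516171  →  δ = -0.4765

δ = -0.4765, a = -3.8960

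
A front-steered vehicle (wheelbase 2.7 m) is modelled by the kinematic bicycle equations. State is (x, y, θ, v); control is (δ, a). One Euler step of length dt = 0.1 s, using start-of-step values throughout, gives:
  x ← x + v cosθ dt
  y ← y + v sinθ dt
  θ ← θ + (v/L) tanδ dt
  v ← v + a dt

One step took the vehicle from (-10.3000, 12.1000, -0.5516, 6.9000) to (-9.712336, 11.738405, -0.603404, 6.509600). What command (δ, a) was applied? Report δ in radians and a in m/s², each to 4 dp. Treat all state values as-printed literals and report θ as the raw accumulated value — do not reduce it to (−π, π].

a = (v'−v)/dt = (-0.390400)/0.1 = -3.9040
Δθ = θ'−θ = -0.051804;  (v·dt/L) = 6.9000·0.1/2.7 = 0.255556
tan δ = Δθ·L/(v·dt) = -0.202711  →  δ = -0.2000

δ = -0.2000, a = -3.9040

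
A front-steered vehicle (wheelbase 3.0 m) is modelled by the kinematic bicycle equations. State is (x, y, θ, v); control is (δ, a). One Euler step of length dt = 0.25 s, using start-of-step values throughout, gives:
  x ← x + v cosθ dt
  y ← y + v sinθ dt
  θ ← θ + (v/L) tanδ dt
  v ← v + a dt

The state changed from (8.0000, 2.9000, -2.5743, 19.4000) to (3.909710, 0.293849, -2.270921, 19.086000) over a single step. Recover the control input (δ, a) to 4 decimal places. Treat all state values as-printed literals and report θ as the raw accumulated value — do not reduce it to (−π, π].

δ = 0.1855, a = -1.2560

a = (v'−v)/dt = (-0.314000)/0.25 = -1.2560
Δθ = θ'−θ = 0.303379;  (v·dt/L) = 19.4000·0.25/3.0 = 1.616667
tan δ = Δθ·L/(v·dt) = 0.187657  →  δ = 0.1855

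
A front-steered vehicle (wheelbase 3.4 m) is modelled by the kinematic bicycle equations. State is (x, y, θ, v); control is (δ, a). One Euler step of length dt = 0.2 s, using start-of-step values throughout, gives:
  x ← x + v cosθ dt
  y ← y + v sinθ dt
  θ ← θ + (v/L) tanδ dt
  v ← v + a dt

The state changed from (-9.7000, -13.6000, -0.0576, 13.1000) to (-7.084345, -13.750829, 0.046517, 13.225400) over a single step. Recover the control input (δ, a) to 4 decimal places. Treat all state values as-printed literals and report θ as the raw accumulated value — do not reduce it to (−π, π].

a = (v'−v)/dt = (0.125400)/0.2 = 0.6270
Δθ = θ'−θ = 0.104117;  (v·dt/L) = 13.1000·0.2/3.4 = 0.770588
tan δ = Δθ·L/(v·dt) = 0.135114  →  δ = 0.1343

δ = 0.1343, a = 0.6270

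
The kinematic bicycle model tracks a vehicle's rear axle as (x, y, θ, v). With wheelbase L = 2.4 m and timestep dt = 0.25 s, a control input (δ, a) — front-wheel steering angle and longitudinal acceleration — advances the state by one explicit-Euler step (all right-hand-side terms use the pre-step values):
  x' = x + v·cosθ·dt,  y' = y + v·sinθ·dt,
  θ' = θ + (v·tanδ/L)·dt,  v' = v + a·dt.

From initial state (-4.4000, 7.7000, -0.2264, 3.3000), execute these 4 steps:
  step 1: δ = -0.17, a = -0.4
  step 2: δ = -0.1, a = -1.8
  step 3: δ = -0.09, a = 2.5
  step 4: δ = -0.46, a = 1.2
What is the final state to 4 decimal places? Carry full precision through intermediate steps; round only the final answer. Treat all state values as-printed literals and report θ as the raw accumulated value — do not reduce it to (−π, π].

(-1.3815, 6.7889, -0.5189, 3.6750)

after step 1 (δ=-0.17, a=-0.4): (-3.596053, 7.514812, -0.285407, 3.200000)
after step 2 (δ=-0.1, a=-1.8): (-2.828416, 7.289573, -0.318852, 2.750000)
after step 3 (δ=-0.09, a=2.5): (-2.175568, 7.074058, -0.344703, 3.375000)
after step 4 (δ=-0.46, a=1.2): (-1.381451, 6.788940, -0.518884, 3.675000)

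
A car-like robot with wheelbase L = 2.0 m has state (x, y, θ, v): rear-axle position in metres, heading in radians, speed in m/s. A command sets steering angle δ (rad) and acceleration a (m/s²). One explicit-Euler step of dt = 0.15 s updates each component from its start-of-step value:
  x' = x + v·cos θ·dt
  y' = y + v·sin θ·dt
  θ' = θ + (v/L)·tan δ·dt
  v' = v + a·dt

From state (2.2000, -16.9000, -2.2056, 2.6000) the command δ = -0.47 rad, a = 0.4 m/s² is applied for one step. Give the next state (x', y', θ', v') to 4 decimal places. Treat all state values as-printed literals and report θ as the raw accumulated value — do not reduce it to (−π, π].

(1.9687, -17.2140, -2.3047, 2.6600)

x' = 2.2000 + 2.6000·cos(-2.2056)·0.15 = 1.9687
y' = -16.9000 + 2.6000·sin(-2.2056)·0.15 = -17.2140
θ' = -2.2056 + (2.6000/2.0)·tan(-0.47)·0.15 = -2.3047
v' = 2.6000 + 0.4000·0.15 = 2.6600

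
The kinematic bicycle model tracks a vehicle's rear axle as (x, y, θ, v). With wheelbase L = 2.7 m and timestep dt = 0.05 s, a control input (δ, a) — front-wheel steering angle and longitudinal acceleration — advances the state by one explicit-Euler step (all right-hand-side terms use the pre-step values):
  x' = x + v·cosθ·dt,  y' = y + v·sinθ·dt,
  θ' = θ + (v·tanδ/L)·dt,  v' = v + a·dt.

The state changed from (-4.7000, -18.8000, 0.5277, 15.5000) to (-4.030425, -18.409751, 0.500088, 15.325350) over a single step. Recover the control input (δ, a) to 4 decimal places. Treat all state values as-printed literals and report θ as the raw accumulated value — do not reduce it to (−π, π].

δ = -0.0959, a = -3.4930

a = (v'−v)/dt = (-0.174650)/0.05 = -3.4930
Δθ = θ'−θ = -0.027612;  (v·dt/L) = 15.5000·0.05/2.7 = 0.287037
tan δ = Δθ·L/(v·dt) = -0.096197  →  δ = -0.0959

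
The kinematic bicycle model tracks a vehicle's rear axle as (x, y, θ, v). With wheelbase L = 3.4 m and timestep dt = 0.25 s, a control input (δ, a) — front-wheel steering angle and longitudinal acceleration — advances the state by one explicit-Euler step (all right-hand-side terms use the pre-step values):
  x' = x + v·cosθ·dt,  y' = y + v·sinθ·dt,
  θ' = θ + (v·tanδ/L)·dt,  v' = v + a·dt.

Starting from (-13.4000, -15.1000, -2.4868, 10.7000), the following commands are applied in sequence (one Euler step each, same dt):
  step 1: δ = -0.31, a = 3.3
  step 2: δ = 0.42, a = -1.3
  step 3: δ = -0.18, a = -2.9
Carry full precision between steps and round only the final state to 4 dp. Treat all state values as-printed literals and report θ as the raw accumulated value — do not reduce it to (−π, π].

(-20.1606, -19.8300, -2.5102, 10.4750)

after step 1 (δ=-0.31, a=3.3): (-15.521741, -16.729061, -2.738822, 11.525000)
after step 2 (δ=0.42, a=-1.3): (-18.172430, -17.858420, -2.360385, 11.200000)
after step 3 (δ=-0.18, a=-2.9): (-20.160608, -19.830005, -2.510242, 10.475000)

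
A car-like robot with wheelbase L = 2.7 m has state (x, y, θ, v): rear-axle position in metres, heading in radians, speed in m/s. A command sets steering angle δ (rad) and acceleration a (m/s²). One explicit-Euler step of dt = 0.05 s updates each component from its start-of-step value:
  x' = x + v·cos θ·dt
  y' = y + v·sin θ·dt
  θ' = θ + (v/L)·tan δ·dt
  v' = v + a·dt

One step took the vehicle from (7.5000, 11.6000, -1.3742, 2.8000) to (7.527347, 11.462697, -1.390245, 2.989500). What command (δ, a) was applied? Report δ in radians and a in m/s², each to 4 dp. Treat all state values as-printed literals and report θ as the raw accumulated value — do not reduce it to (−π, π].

a = (v'−v)/dt = (0.189500)/0.05 = 3.7900
Δθ = θ'−θ = -0.016045;  (v·dt/L) = 2.8000·0.05/2.7 = 0.051852
tan δ = Δθ·L/(v·dt) = -0.309439  →  δ = -0.3001

δ = -0.3001, a = 3.7900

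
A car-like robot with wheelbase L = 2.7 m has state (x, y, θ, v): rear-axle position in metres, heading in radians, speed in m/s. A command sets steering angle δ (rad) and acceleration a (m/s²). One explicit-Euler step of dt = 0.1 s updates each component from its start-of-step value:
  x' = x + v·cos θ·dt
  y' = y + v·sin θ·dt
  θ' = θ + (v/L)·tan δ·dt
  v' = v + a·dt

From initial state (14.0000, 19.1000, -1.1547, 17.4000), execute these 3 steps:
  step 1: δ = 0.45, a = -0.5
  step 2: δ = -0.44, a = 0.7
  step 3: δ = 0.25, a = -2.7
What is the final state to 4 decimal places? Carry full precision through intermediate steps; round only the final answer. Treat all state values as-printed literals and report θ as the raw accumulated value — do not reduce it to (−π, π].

(16.5750, 14.6255, -0.9812, 17.1500)

after step 1 (δ=0.45, a=-0.5): (14.703296, 17.508468, -0.843398, 17.350000)
after step 2 (δ=-0.44, a=0.7): (15.856947, 16.212584, -1.145918, 17.420000)
after step 3 (δ=0.25, a=-2.7): (16.575017, 14.625468, -0.981175, 17.150000)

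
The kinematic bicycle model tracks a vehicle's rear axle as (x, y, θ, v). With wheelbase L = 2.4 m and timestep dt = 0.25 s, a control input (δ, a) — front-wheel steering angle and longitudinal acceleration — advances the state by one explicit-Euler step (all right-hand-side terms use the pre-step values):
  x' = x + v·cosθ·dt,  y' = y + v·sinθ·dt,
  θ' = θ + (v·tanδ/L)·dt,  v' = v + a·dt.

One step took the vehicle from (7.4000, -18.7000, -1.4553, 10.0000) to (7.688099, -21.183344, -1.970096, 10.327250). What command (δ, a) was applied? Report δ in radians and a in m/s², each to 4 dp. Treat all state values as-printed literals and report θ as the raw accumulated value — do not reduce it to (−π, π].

δ = -0.4590, a = 1.3090

a = (v'−v)/dt = (0.327250)/0.25 = 1.3090
Δθ = θ'−θ = -0.514796;  (v·dt/L) = 10.0000·0.25/2.4 = 1.041667
tan δ = Δθ·L/(v·dt) = -0.494204  →  δ = -0.4590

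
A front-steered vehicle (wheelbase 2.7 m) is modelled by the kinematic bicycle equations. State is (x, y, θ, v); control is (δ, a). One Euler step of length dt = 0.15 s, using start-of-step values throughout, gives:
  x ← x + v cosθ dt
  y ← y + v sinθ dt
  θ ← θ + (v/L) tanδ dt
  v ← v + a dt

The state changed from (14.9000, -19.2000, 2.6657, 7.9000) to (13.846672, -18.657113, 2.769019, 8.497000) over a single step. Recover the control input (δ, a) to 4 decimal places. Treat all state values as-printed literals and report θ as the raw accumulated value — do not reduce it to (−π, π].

δ = 0.2312, a = 3.9800

a = (v'−v)/dt = (0.597000)/0.15 = 3.9800
Δθ = θ'−θ = 0.103319;  (v·dt/L) = 7.9000·0.15/2.7 = 0.438889
tan δ = Δθ·L/(v·dt) = 0.235410  →  δ = 0.2312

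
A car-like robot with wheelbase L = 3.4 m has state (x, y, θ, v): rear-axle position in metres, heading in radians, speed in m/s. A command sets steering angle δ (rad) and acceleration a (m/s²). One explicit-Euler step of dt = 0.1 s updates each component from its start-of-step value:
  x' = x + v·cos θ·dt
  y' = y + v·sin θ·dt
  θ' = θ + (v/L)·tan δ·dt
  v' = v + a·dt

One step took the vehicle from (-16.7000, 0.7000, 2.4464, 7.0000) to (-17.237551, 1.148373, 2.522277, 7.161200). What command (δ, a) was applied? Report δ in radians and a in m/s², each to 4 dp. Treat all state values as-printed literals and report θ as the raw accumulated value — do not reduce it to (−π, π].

a = (v'−v)/dt = (0.161200)/0.1 = 1.6120
Δθ = θ'−θ = 0.075877;  (v·dt/L) = 7.0000·0.1/3.4 = 0.205882
tan δ = Δθ·L/(v·dt) = 0.368545  →  δ = 0.3531

δ = 0.3531, a = 1.6120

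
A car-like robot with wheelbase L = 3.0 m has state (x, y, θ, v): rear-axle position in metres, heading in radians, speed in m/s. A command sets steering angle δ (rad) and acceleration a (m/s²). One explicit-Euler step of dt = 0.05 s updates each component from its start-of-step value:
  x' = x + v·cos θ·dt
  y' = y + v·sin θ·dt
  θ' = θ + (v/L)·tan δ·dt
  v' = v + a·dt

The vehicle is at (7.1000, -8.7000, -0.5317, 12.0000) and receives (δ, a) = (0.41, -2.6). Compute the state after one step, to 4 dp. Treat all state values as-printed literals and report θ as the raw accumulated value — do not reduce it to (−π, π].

x' = 7.1000 + 12.0000·cos(-0.5317)·0.05 = 7.6172
y' = -8.7000 + 12.0000·sin(-0.5317)·0.05 = -9.0042
θ' = -0.5317 + (12.0000/3.0)·tan(0.41)·0.05 = -0.4448
v' = 12.0000 − 2.6000·0.05 = 11.8700

(7.6172, -9.0042, -0.4448, 11.8700)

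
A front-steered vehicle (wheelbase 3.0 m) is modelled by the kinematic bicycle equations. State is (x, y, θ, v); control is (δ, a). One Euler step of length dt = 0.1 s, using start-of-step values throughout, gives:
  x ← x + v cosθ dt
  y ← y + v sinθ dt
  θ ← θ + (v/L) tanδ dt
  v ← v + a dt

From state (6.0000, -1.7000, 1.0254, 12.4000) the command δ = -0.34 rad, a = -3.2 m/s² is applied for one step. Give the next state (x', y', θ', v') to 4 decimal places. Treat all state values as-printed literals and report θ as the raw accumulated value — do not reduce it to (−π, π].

(6.6433, -0.6399, 0.8792, 12.0800)

x' = 6.0000 + 12.4000·cos(1.0254)·0.1 = 6.6433
y' = -1.7000 + 12.4000·sin(1.0254)·0.1 = -0.6399
θ' = 1.0254 + (12.4000/3.0)·tan(-0.34)·0.1 = 0.8792
v' = 12.4000 − 3.2000·0.1 = 12.0800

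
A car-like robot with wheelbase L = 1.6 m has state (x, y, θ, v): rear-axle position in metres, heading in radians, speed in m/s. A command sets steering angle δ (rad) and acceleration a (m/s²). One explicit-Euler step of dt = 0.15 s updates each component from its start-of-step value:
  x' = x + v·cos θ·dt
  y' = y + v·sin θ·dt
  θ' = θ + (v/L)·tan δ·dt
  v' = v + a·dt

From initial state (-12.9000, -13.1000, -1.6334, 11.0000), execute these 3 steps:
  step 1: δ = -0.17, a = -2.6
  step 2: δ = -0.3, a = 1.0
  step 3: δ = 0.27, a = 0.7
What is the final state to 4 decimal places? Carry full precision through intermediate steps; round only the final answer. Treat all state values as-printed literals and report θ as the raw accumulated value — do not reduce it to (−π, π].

(-14.2209, -17.6710, -1.8389, 10.8650)

after step 1 (δ=-0.17, a=-2.6): (-13.003229, -14.746768, -1.810421, 10.610000)
after step 2 (δ=-0.3, a=1.0): (-13.380952, -16.292794, -2.118114, 10.760000)
after step 3 (δ=0.27, a=0.7): (-14.220876, -17.671026, -1.838934, 10.865000)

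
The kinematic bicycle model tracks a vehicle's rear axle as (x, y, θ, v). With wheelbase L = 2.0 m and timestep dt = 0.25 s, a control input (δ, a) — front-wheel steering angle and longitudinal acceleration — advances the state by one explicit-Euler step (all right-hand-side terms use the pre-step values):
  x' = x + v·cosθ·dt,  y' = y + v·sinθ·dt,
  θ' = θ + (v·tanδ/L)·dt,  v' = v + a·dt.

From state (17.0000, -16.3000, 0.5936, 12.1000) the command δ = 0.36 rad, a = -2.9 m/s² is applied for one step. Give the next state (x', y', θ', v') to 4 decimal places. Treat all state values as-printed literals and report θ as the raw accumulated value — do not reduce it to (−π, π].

(19.5075, -14.6080, 1.1629, 11.3750)

x' = 17.0000 + 12.1000·cos(0.5936)·0.25 = 19.5075
y' = -16.3000 + 12.1000·sin(0.5936)·0.25 = -14.6080
θ' = 0.5936 + (12.1000/2.0)·tan(0.36)·0.25 = 1.1629
v' = 12.1000 − 2.9000·0.25 = 11.3750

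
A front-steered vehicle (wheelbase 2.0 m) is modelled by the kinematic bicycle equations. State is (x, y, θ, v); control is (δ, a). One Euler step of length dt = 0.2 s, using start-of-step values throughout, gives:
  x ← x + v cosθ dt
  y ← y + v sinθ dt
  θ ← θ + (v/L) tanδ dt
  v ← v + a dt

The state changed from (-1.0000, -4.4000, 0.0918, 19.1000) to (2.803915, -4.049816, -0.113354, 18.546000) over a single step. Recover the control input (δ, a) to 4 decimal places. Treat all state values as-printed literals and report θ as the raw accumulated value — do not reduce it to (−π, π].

δ = -0.1070, a = -2.7700

a = (v'−v)/dt = (-0.554000)/0.2 = -2.7700
Δθ = θ'−θ = -0.205154;  (v·dt/L) = 19.1000·0.2/2.0 = 1.910000
tan δ = Δθ·L/(v·dt) = -0.107410  →  δ = -0.1070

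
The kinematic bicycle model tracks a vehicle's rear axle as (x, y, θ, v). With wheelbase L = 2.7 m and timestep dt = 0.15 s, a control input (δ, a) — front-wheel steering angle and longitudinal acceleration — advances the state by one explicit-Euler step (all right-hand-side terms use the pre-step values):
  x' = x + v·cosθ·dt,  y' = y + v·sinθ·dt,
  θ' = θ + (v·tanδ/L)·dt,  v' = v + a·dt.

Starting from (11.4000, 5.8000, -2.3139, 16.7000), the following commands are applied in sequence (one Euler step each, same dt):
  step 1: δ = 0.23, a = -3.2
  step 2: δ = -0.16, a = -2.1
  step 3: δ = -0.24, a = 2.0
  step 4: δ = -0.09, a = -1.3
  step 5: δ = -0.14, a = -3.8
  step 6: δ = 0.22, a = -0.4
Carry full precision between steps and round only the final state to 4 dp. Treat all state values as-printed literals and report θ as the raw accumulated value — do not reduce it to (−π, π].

after step 1 (δ=0.23, a=-3.2): (9.705176, 3.955388, -2.096667, 16.220000)
after step 2 (δ=-0.16, a=-2.1): (8.483892, 1.851117, -2.242088, 15.905000)
after step 3 (δ=-0.24, a=2.0): (6.999961, -0.016971, -2.458322, 16.205000)
after step 4 (δ=-0.09, a=-1.3): (5.114884, -1.551583, -2.539567, 16.010000)
after step 5 (δ=-0.14, a=-3.8): (3.135592, -2.911584, -2.664909, 15.440000)
after step 6 (δ=0.22, a=-0.4): (1.077777, -3.974246, -2.473093, 15.380000)

(1.0778, -3.9742, -2.4731, 15.3800)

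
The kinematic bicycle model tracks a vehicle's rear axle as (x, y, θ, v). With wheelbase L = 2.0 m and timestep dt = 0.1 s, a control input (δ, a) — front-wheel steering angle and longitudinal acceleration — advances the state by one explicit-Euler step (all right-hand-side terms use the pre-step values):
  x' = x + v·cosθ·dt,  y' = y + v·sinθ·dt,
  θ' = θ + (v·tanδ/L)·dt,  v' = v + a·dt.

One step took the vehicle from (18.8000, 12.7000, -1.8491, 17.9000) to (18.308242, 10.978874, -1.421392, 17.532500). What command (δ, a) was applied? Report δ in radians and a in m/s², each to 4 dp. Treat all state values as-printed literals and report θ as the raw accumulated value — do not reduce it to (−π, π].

a = (v'−v)/dt = (-0.367500)/0.1 = -3.6750
Δθ = θ'−θ = 0.427708;  (v·dt/L) = 17.9000·0.1/2.0 = 0.895000
tan δ = Δθ·L/(v·dt) = 0.477886  →  δ = 0.4458

δ = 0.4458, a = -3.6750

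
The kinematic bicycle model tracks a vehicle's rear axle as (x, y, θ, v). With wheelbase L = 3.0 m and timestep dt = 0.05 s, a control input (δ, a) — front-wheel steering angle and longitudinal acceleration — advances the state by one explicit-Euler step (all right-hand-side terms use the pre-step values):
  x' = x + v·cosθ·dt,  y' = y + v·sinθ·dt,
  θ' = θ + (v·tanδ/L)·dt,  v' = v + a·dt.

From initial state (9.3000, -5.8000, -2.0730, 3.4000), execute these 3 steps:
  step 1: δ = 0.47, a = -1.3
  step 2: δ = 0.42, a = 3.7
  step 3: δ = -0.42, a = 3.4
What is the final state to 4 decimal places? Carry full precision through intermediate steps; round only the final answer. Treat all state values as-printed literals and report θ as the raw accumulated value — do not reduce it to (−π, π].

after step 1 (δ=0.47, a=-1.3): (9.218169, -5.949009, -2.044215, 3.335000)
after step 2 (δ=0.42, a=3.7): (9.142142, -6.097419, -2.019393, 3.520000)
after step 3 (δ=-0.42, a=3.4): (9.065811, -6.256005, -2.045592, 3.690000)

(9.0658, -6.2560, -2.0456, 3.6900)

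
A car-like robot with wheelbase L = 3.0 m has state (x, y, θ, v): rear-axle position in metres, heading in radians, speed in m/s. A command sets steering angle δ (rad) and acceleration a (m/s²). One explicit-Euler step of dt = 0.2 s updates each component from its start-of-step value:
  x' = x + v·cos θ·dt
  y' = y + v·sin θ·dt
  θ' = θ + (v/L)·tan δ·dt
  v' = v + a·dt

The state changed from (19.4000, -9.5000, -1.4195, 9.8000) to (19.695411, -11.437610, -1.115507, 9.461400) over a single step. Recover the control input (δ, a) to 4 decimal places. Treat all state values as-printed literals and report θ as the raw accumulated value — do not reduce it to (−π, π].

δ = 0.4355, a = -1.6930

a = (v'−v)/dt = (-0.338600)/0.2 = -1.6930
Δθ = θ'−θ = 0.303993;  (v·dt/L) = 9.8000·0.2/3.0 = 0.653333
tan δ = Δθ·L/(v·dt) = 0.465295  →  δ = 0.4355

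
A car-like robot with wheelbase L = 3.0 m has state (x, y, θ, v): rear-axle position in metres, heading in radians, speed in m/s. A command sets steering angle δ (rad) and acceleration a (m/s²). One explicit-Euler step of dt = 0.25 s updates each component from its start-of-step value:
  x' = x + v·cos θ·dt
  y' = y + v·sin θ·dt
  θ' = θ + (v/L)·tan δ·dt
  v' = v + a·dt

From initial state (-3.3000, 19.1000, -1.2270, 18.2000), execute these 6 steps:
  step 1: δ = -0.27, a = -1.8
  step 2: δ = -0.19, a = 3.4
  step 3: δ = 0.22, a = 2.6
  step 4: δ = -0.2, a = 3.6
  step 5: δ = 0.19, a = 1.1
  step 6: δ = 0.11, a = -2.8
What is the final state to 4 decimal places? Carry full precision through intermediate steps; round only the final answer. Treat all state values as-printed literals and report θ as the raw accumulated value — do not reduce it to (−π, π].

(-5.5667, -8.6281, -1.3989, 19.7250)

after step 1 (δ=-0.27, a=-1.8): (-1.766360, 14.816258, -1.646750, 17.750000)
after step 2 (δ=-0.19, a=3.4): (-2.103080, 10.391551, -1.931223, 18.600000)
after step 3 (δ=0.22, a=2.6): (-3.743012, 6.040330, -1.584613, 19.250000)
after step 4 (δ=-0.2, a=3.6): (-3.809501, 1.228290, -1.909794, 20.150000)
after step 5 (δ=0.19, a=1.1): (-5.484679, -3.522519, -1.586856, 20.425000)
after step 6 (δ=0.11, a=-2.8): (-5.566683, -8.628111, -1.398868, 19.725000)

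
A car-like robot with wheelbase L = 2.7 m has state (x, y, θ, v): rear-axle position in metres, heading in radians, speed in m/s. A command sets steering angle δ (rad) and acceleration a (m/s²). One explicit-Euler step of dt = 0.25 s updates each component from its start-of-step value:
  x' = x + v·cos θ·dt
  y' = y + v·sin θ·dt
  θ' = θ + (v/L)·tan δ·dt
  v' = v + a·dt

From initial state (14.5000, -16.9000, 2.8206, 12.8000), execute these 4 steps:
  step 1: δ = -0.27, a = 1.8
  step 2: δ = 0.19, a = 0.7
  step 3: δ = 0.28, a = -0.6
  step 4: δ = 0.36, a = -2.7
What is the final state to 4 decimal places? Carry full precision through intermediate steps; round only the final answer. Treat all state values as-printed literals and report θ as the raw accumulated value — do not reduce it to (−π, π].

(2.4368, -12.3566, 3.5486, 12.6000)

after step 1 (δ=-0.27, a=1.8): (11.463447, -15.890372, 2.492590, 13.250000)
after step 2 (δ=0.19, a=0.7): (8.824421, -13.888324, 2.728538, 13.425000)
after step 3 (δ=0.28, a=-0.6): (5.750435, -12.541096, 3.085984, 13.275000)
after step 4 (δ=0.36, a=-2.7): (2.436815, -12.356641, 3.548646, 12.600000)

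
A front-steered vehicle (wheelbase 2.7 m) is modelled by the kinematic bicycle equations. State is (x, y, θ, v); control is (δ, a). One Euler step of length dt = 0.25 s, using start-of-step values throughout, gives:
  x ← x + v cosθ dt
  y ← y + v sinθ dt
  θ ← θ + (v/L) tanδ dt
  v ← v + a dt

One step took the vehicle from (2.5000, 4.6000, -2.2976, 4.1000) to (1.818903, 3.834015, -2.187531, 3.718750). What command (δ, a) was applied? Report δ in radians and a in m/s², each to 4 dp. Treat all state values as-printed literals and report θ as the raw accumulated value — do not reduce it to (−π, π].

δ = 0.2822, a = -1.5250

a = (v'−v)/dt = (-0.381250)/0.25 = -1.5250
Δθ = θ'−θ = 0.110069;  (v·dt/L) = 4.1000·0.25/2.7 = 0.379630
tan δ = Δθ·L/(v·dt) = 0.289938  →  δ = 0.2822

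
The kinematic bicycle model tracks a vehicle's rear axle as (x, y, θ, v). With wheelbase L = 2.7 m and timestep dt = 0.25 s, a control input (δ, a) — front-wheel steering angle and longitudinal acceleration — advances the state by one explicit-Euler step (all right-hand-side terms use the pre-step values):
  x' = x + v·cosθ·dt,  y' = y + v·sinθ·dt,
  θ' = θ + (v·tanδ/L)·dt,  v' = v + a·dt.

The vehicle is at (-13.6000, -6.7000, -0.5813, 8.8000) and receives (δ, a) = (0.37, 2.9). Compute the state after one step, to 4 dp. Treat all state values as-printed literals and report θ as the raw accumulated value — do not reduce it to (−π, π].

(-11.7614, -7.9080, -0.2653, 9.5250)

x' = -13.6000 + 8.8000·cos(-0.5813)·0.25 = -11.7614
y' = -6.7000 + 8.8000·sin(-0.5813)·0.25 = -7.9080
θ' = -0.5813 + (8.8000/2.7)·tan(0.37)·0.25 = -0.2653
v' = 8.8000 + 2.9000·0.25 = 9.5250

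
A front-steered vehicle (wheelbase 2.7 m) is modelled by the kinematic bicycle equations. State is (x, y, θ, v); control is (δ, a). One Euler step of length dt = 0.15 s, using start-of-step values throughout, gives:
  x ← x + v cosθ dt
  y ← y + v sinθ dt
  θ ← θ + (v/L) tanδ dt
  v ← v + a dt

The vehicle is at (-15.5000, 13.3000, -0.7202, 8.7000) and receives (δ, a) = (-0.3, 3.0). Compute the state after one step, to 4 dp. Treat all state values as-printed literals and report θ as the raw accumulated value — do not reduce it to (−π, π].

x' = -15.5000 + 8.7000·cos(-0.7202)·0.15 = -14.5191
y' = 13.3000 + 8.7000·sin(-0.7202)·0.15 = 12.4393
θ' = -0.7202 + (8.7000/2.7)·tan(-0.3)·0.15 = -0.8697
v' = 8.7000 + 3.0000·0.15 = 9.1500

(-14.5191, 12.4393, -0.8697, 9.1500)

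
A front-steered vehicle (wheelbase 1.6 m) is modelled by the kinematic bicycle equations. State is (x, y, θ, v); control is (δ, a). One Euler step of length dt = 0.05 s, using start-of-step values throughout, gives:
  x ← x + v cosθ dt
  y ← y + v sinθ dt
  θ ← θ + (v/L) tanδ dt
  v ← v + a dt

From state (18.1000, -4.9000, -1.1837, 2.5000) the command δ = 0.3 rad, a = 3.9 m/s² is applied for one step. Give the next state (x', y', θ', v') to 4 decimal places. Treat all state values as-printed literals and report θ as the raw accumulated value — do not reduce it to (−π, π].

(18.1472, -5.0158, -1.1595, 2.6950)

x' = 18.1000 + 2.5000·cos(-1.1837)·0.05 = 18.1472
y' = -4.9000 + 2.5000·sin(-1.1837)·0.05 = -5.0158
θ' = -1.1837 + (2.5000/1.6)·tan(0.3)·0.05 = -1.1595
v' = 2.5000 + 3.9000·0.05 = 2.6950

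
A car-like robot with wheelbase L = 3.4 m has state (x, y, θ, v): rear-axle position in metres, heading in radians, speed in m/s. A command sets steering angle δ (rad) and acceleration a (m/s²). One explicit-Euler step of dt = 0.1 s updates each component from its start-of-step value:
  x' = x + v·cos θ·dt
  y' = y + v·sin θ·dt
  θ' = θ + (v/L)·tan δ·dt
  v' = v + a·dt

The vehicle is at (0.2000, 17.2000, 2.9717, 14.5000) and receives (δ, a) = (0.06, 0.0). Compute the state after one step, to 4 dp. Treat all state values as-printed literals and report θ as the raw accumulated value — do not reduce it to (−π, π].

(-1.2291, 17.4452, 2.9973, 14.5000)

x' = 0.2000 + 14.5000·cos(2.9717)·0.1 = -1.2291
y' = 17.2000 + 14.5000·sin(2.9717)·0.1 = 17.4452
θ' = 2.9717 + (14.5000/3.4)·tan(0.06)·0.1 = 2.9973
v' = 14.5000 + 0.0000·0.1 = 14.5000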